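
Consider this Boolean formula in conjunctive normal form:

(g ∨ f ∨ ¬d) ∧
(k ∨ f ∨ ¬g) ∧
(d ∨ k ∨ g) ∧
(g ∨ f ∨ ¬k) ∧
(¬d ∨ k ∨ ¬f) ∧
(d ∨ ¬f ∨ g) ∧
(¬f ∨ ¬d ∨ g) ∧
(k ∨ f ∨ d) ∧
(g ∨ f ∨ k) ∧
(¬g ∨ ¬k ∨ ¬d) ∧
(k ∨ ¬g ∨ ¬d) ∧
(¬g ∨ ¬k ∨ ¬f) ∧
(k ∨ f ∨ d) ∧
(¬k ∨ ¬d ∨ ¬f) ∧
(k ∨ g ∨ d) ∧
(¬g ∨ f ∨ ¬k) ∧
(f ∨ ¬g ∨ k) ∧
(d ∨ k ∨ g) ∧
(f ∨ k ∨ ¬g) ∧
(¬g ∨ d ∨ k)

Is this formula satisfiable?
No

No, the formula is not satisfiable.

No assignment of truth values to the variables can make all 20 clauses true simultaneously.

The formula is UNSAT (unsatisfiable).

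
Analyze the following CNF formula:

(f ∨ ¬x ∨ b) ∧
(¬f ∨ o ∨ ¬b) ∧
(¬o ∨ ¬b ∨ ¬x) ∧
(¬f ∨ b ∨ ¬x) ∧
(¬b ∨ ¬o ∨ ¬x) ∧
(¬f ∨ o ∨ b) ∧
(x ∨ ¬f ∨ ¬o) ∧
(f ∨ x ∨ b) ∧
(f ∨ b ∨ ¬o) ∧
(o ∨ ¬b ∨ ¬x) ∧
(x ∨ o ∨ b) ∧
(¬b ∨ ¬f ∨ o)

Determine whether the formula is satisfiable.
Yes

Yes, the formula is satisfiable.

One satisfying assignment is: o=False, b=True, f=False, x=False

Verification: With this assignment, all 12 clauses evaluate to true.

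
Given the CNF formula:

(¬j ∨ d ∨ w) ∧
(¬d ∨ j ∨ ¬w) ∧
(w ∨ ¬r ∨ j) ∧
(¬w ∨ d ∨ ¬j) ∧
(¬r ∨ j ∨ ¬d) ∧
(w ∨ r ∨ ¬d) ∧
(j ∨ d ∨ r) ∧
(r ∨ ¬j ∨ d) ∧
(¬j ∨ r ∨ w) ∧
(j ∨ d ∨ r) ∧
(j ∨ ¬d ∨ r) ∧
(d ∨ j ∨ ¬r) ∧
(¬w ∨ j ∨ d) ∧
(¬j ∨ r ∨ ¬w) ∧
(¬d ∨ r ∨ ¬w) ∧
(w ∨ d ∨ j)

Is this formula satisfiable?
Yes

Yes, the formula is satisfiable.

One satisfying assignment is: r=True, d=True, w=False, j=True

Verification: With this assignment, all 16 clauses evaluate to true.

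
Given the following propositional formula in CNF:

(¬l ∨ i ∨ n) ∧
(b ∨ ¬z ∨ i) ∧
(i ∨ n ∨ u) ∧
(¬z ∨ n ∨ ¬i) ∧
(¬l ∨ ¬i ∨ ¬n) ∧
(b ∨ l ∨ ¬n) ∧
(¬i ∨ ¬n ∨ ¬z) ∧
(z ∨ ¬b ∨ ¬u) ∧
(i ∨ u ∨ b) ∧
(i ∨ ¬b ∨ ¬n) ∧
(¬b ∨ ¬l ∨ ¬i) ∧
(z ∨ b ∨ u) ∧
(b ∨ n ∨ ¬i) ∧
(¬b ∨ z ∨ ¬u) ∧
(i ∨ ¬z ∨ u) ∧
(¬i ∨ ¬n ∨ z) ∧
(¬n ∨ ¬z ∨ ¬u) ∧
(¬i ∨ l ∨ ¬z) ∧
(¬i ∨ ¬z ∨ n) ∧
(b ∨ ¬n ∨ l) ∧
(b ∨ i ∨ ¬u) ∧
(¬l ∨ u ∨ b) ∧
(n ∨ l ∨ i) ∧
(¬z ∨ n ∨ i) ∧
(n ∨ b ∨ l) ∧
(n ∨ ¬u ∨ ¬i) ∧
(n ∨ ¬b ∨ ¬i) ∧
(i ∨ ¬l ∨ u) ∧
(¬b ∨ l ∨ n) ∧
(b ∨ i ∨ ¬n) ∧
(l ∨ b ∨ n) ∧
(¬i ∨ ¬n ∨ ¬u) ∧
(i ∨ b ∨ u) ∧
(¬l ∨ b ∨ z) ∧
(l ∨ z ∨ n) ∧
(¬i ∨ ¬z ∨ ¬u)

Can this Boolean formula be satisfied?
No

No, the formula is not satisfiable.

No assignment of truth values to the variables can make all 36 clauses true simultaneously.

The formula is UNSAT (unsatisfiable).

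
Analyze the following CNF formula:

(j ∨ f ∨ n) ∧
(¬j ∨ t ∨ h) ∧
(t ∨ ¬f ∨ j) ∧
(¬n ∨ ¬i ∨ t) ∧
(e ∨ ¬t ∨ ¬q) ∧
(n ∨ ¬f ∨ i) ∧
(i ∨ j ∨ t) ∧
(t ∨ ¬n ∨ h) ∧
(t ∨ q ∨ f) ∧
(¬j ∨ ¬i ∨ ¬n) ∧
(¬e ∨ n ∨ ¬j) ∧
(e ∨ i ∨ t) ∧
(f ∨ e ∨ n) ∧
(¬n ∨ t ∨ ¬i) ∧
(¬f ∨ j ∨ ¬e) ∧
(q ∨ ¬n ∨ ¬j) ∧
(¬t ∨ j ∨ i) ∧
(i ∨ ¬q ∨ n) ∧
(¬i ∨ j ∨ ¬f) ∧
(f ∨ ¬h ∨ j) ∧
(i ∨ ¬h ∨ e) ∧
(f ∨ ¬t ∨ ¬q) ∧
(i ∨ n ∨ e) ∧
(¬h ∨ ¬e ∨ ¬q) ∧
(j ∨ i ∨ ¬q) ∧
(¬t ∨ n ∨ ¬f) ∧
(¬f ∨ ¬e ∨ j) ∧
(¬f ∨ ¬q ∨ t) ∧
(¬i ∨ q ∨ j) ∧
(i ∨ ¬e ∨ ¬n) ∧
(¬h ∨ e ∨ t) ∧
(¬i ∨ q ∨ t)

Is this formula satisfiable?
No

No, the formula is not satisfiable.

No assignment of truth values to the variables can make all 32 clauses true simultaneously.

The formula is UNSAT (unsatisfiable).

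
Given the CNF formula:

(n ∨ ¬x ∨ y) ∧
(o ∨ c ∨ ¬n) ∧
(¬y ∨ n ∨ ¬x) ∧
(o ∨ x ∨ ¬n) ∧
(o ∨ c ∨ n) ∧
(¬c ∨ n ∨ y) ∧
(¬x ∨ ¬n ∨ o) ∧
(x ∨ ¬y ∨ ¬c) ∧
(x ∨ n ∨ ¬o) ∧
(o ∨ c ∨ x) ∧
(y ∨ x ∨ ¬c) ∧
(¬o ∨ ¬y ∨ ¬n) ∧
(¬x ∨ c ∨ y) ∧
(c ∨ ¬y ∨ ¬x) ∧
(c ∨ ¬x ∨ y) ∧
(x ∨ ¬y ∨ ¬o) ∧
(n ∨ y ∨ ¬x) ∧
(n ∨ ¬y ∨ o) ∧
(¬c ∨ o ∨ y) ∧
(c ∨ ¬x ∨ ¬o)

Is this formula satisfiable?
Yes

Yes, the formula is satisfiable.

One satisfying assignment is: y=False, n=True, c=False, o=True, x=False

Verification: With this assignment, all 20 clauses evaluate to true.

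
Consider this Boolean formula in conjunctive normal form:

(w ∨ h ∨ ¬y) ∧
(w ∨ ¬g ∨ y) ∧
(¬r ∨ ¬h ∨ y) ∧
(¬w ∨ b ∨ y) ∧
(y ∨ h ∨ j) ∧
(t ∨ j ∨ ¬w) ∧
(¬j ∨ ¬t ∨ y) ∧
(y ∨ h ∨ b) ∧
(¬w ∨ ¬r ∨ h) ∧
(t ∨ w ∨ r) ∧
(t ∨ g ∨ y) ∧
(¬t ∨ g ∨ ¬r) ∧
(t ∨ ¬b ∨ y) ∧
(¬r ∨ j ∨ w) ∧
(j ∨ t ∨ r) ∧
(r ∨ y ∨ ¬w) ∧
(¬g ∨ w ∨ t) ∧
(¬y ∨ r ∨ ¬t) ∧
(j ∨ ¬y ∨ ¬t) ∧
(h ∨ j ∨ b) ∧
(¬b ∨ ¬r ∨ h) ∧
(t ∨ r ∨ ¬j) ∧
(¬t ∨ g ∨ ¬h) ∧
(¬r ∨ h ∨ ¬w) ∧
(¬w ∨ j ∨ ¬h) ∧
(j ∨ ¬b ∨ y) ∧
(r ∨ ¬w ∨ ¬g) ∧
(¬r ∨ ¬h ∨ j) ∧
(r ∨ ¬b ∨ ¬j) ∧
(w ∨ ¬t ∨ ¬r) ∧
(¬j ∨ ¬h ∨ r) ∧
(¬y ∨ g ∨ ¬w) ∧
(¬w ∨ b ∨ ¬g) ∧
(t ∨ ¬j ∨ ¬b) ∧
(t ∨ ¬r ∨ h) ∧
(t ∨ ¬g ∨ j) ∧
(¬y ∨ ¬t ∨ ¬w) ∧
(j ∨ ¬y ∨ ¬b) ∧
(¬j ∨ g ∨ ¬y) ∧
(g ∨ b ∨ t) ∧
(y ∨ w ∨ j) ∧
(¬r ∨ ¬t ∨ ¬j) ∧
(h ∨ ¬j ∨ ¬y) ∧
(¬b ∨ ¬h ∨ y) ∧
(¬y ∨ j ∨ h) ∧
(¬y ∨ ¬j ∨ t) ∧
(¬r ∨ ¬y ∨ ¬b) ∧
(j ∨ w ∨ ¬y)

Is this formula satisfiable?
No

No, the formula is not satisfiable.

No assignment of truth values to the variables can make all 48 clauses true simultaneously.

The formula is UNSAT (unsatisfiable).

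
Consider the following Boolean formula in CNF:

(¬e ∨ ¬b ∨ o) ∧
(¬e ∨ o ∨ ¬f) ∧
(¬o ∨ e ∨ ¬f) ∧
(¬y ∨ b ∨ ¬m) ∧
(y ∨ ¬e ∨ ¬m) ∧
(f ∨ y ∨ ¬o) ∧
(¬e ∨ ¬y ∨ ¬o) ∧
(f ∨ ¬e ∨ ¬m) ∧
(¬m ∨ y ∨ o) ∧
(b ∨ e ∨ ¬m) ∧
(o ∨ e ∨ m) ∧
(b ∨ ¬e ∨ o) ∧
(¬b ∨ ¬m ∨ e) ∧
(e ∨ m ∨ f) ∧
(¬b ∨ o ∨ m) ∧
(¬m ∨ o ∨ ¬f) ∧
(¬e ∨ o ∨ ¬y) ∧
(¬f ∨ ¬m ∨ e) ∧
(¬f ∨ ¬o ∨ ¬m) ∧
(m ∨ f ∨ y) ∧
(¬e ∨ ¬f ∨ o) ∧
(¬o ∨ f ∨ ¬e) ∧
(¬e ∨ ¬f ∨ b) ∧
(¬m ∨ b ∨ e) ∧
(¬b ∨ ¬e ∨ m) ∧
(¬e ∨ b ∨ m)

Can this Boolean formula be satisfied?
No

No, the formula is not satisfiable.

No assignment of truth values to the variables can make all 26 clauses true simultaneously.

The formula is UNSAT (unsatisfiable).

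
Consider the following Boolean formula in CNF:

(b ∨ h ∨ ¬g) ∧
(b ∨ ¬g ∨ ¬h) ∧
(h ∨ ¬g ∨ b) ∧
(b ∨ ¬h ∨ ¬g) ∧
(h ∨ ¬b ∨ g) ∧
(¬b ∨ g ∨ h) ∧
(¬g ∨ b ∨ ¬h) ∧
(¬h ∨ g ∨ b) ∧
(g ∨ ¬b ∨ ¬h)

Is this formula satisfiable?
Yes

Yes, the formula is satisfiable.

One satisfying assignment is: h=False, b=False, g=False

Verification: With this assignment, all 9 clauses evaluate to true.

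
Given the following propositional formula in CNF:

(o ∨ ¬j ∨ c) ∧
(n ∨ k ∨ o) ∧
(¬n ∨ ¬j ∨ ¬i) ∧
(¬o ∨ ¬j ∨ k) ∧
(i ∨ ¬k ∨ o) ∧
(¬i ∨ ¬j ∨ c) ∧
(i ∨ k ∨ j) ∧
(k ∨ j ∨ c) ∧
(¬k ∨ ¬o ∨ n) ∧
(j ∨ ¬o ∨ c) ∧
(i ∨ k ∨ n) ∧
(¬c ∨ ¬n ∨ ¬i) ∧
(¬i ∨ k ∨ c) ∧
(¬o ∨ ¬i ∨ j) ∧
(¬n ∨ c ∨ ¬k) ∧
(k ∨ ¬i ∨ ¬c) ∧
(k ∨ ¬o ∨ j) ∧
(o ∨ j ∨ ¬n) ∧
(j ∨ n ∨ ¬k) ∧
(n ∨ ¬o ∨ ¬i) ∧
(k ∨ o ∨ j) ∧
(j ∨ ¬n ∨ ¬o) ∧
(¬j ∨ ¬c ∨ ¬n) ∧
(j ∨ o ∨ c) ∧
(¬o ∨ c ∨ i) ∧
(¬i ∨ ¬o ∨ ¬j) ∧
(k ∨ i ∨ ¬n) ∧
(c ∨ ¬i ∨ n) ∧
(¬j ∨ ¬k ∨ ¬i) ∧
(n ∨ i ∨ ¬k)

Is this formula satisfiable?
No

No, the formula is not satisfiable.

No assignment of truth values to the variables can make all 30 clauses true simultaneously.

The formula is UNSAT (unsatisfiable).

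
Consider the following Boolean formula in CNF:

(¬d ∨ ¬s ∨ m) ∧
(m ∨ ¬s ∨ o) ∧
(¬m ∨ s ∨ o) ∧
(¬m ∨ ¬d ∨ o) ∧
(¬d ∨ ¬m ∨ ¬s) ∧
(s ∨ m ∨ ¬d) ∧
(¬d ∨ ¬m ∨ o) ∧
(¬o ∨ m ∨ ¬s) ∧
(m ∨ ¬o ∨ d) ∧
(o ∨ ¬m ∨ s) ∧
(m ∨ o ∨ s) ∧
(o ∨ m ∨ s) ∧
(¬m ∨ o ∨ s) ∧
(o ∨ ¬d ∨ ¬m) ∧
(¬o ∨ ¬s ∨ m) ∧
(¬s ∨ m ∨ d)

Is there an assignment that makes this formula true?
Yes

Yes, the formula is satisfiable.

One satisfying assignment is: o=False, d=False, m=True, s=True

Verification: With this assignment, all 16 clauses evaluate to true.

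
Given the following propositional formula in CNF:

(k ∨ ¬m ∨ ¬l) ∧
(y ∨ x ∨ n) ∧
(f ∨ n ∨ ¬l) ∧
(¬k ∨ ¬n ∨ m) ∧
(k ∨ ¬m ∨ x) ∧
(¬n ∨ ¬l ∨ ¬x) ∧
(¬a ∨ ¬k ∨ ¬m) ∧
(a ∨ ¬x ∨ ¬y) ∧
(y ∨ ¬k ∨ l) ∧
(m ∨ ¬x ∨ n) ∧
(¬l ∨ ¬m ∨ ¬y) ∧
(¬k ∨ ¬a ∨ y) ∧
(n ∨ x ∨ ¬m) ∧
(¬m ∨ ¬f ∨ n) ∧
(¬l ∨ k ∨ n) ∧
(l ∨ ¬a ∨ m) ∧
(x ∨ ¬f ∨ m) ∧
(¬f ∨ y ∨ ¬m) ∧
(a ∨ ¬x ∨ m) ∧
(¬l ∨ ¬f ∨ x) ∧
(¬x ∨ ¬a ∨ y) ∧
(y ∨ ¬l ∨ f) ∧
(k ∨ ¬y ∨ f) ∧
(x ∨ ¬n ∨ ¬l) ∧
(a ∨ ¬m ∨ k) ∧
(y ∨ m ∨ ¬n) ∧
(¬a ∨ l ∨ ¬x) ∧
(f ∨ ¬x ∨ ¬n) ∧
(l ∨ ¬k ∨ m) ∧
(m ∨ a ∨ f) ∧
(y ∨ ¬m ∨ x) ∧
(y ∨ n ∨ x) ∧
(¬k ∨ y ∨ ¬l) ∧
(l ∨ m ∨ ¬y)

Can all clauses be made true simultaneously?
Yes

Yes, the formula is satisfiable.

One satisfying assignment is: n=True, f=False, a=False, l=False, k=True, m=True, x=False, y=True

Verification: With this assignment, all 34 clauses evaluate to true.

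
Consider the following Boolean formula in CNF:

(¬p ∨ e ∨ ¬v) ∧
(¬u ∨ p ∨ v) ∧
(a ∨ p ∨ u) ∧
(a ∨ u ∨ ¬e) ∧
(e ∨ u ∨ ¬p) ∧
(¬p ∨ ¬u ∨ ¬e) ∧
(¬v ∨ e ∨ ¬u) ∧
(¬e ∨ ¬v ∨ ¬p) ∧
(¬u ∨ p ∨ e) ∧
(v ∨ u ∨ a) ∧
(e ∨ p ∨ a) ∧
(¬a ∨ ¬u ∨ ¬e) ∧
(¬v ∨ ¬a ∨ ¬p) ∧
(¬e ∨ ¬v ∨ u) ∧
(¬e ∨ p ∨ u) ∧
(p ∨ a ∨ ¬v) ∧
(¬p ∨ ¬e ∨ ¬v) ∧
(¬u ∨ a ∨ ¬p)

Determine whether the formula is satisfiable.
Yes

Yes, the formula is satisfiable.

One satisfying assignment is: a=True, u=False, e=False, v=False, p=False

Verification: With this assignment, all 18 clauses evaluate to true.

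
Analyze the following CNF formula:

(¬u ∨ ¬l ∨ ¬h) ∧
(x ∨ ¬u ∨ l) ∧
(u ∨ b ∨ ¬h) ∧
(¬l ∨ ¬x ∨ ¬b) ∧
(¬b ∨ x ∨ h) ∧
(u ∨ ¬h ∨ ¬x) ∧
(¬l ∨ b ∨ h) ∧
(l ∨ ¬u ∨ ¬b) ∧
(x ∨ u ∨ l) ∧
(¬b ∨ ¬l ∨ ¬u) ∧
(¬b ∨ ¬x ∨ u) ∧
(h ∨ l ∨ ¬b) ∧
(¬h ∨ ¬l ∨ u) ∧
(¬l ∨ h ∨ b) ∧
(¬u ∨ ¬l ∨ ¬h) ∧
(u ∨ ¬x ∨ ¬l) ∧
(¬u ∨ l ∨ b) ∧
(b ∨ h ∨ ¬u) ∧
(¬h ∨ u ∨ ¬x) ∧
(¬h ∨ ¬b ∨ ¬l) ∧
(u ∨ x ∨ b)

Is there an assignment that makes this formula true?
Yes

Yes, the formula is satisfiable.

One satisfying assignment is: b=False, x=True, l=False, h=False, u=False

Verification: With this assignment, all 21 clauses evaluate to true.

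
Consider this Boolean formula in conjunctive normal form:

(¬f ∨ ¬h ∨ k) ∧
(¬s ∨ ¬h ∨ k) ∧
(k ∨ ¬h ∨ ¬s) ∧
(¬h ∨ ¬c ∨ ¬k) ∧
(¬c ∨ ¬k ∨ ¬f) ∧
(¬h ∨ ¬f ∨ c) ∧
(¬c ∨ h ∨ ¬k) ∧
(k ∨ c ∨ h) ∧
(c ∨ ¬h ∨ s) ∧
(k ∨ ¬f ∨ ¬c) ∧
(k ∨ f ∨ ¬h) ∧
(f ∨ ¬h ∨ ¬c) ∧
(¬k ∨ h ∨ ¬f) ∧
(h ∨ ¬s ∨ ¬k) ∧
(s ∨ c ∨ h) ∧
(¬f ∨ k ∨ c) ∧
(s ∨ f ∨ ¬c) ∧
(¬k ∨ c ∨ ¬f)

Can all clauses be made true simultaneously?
Yes

Yes, the formula is satisfiable.

One satisfying assignment is: h=False, k=False, s=True, f=False, c=True

Verification: With this assignment, all 18 clauses evaluate to true.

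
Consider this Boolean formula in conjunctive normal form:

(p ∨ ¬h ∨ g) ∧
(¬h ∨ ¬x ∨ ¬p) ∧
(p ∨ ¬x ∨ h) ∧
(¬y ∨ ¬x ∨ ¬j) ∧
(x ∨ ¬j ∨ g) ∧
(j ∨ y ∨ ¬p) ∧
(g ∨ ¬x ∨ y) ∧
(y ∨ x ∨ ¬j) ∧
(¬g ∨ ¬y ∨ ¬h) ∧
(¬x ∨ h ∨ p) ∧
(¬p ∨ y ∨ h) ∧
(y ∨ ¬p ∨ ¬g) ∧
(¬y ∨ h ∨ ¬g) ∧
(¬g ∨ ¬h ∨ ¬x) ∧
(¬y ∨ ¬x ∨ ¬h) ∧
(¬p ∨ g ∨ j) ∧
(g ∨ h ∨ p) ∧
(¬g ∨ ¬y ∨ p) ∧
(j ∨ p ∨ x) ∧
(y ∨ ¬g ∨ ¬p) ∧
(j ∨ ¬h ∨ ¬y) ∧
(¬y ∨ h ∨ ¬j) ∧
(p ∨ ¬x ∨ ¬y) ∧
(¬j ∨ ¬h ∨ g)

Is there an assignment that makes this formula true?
No

No, the formula is not satisfiable.

No assignment of truth values to the variables can make all 24 clauses true simultaneously.

The formula is UNSAT (unsatisfiable).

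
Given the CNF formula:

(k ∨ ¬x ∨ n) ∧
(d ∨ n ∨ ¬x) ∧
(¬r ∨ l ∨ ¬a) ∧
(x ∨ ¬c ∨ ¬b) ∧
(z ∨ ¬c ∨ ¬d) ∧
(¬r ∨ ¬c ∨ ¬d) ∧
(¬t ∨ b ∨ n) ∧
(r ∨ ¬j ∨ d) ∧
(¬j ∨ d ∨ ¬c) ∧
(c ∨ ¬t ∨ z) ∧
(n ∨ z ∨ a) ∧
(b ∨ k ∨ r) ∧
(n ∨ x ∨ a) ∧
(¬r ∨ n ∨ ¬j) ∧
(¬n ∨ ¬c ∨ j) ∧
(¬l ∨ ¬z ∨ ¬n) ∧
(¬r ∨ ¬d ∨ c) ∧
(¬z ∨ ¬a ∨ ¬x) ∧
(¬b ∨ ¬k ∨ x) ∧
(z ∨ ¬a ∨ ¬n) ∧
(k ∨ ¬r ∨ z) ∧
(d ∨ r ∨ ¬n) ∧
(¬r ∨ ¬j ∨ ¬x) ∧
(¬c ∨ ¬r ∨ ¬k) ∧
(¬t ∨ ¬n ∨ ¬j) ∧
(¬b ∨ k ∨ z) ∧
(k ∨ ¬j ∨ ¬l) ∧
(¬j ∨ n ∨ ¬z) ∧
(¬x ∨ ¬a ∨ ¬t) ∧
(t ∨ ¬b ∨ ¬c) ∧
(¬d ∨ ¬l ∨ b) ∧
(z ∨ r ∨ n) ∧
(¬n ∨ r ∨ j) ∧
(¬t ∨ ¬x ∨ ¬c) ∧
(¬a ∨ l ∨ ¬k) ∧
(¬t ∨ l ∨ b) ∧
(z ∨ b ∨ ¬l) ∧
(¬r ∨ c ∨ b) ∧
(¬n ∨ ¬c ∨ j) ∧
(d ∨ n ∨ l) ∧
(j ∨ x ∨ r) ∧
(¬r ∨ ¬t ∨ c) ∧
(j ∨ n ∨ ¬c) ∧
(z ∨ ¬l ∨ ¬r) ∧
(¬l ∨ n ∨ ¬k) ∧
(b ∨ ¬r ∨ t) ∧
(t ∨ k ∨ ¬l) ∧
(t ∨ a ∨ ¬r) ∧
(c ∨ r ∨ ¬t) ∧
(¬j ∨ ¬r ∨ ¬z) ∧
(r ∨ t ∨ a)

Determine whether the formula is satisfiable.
Yes

Yes, the formula is satisfiable.

One satisfying assignment is: r=False, b=True, z=True, a=True, c=False, x=False, n=True, l=False, t=False, k=False, d=True, j=True

Verification: With this assignment, all 51 clauses evaluate to true.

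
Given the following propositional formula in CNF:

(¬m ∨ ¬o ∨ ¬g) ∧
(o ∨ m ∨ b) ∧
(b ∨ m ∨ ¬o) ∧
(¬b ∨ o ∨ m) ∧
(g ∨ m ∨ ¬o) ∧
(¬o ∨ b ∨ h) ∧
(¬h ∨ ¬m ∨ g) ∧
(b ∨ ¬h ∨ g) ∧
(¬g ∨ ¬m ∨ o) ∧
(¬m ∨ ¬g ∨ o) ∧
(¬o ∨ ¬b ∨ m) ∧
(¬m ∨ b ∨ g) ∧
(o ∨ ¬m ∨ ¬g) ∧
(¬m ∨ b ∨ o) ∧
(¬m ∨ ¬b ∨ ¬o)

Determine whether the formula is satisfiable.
Yes

Yes, the formula is satisfiable.

One satisfying assignment is: o=False, g=False, h=False, b=True, m=True

Verification: With this assignment, all 15 clauses evaluate to true.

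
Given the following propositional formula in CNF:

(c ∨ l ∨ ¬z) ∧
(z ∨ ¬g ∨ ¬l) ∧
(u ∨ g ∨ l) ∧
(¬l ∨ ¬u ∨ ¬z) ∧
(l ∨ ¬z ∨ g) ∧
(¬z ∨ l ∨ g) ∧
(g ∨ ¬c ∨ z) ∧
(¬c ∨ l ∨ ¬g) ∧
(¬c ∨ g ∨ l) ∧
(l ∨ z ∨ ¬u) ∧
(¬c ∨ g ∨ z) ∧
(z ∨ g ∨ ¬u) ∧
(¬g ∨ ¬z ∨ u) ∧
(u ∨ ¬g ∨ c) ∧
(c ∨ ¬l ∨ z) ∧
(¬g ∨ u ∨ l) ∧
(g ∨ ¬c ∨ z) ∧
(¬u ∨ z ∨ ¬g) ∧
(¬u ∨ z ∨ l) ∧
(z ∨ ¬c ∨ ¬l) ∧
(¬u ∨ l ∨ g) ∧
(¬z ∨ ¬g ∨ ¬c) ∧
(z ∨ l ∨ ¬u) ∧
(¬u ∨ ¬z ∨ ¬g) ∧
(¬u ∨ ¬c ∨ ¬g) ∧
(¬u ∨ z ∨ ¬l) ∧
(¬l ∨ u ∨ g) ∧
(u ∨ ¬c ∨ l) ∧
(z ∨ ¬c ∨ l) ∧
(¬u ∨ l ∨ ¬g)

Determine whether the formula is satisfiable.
No

No, the formula is not satisfiable.

No assignment of truth values to the variables can make all 30 clauses true simultaneously.

The formula is UNSAT (unsatisfiable).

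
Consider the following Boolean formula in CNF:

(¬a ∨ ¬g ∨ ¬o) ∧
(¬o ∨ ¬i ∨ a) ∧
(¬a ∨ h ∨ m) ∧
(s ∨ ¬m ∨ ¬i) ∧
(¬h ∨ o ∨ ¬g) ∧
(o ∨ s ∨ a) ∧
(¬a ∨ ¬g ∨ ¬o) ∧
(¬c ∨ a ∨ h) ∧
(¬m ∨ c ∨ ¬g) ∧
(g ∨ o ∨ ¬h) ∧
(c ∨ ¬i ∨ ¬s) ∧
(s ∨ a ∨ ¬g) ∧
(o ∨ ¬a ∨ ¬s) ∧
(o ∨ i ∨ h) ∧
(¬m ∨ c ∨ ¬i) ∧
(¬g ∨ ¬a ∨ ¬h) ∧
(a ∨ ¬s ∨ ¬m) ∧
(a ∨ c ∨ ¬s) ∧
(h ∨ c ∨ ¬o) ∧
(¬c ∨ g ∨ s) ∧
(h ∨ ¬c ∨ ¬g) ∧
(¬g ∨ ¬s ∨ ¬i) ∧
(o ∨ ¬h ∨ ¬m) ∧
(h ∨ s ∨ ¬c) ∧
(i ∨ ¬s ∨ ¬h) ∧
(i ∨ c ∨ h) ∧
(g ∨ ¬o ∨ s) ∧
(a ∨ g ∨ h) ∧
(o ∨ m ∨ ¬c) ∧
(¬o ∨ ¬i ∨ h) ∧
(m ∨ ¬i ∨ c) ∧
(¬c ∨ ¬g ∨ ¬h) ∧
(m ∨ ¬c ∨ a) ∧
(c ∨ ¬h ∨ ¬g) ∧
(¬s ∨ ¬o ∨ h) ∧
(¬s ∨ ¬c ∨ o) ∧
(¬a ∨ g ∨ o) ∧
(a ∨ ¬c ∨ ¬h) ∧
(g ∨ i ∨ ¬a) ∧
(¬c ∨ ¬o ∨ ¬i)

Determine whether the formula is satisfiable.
No

No, the formula is not satisfiable.

No assignment of truth values to the variables can make all 40 clauses true simultaneously.

The formula is UNSAT (unsatisfiable).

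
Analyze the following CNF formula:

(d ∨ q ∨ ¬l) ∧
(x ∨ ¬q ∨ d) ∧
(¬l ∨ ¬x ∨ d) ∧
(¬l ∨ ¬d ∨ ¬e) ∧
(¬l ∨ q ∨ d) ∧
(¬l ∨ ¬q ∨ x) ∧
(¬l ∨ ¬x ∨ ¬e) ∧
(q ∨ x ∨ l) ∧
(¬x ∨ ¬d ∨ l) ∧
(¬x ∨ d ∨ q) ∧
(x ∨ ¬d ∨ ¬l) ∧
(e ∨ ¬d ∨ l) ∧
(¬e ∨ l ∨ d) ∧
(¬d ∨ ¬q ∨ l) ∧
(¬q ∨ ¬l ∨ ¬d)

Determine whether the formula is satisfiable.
Yes

Yes, the formula is satisfiable.

One satisfying assignment is: q=True, x=True, l=False, d=False, e=False

Verification: With this assignment, all 15 clauses evaluate to true.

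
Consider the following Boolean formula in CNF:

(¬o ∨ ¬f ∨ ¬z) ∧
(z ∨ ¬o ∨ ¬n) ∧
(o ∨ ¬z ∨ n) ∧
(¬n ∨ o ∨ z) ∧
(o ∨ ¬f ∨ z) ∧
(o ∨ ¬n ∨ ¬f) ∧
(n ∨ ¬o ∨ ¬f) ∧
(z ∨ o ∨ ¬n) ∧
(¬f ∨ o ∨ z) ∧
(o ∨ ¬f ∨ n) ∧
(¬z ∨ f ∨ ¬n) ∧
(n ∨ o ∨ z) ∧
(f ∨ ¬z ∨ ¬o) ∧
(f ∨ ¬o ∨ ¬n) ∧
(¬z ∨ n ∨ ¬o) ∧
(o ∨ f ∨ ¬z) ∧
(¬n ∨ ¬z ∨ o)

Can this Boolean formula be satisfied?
Yes

Yes, the formula is satisfiable.

One satisfying assignment is: o=True, f=False, n=False, z=False

Verification: With this assignment, all 17 clauses evaluate to true.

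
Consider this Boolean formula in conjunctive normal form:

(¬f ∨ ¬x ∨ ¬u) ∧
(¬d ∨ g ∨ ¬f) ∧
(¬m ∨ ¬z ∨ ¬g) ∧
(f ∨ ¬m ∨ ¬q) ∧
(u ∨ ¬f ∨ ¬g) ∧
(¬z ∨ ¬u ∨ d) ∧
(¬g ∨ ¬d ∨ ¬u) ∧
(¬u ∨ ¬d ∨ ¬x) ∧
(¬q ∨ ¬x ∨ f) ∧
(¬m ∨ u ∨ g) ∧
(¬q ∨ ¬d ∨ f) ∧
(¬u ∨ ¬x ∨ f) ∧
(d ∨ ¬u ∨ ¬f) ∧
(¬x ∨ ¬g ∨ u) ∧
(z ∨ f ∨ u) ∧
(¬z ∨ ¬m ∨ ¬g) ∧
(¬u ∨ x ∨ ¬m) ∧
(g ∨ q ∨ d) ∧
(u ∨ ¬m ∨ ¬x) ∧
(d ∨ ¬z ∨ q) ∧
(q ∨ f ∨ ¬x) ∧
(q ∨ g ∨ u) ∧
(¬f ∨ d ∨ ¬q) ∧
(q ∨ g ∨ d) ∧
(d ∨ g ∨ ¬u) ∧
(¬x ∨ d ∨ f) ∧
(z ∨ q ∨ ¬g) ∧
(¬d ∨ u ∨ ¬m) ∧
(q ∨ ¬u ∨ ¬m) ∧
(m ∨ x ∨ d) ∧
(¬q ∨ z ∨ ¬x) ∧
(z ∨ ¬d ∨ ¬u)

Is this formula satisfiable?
Yes

Yes, the formula is satisfiable.

One satisfying assignment is: f=False, q=False, d=True, m=False, x=False, g=True, u=False, z=True

Verification: With this assignment, all 32 clauses evaluate to true.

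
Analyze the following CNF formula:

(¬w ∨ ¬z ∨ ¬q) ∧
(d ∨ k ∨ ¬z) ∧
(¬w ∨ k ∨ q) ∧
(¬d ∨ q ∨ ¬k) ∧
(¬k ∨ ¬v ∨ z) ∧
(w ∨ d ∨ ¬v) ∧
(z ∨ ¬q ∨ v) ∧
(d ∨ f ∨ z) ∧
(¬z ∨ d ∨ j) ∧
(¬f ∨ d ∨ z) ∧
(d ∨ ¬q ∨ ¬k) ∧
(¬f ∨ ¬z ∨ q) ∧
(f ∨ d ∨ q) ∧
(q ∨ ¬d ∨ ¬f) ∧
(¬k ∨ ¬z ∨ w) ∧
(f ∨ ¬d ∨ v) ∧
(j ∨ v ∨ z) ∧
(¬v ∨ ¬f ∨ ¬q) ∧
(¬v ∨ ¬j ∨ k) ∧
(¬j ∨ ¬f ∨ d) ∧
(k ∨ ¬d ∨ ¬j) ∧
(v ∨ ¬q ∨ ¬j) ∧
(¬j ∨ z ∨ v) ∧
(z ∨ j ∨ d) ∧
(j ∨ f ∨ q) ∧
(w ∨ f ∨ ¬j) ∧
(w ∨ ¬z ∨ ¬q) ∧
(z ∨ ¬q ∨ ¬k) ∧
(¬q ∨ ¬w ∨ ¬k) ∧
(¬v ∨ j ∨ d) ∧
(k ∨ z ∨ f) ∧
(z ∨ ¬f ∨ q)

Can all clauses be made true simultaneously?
No

No, the formula is not satisfiable.

No assignment of truth values to the variables can make all 32 clauses true simultaneously.

The formula is UNSAT (unsatisfiable).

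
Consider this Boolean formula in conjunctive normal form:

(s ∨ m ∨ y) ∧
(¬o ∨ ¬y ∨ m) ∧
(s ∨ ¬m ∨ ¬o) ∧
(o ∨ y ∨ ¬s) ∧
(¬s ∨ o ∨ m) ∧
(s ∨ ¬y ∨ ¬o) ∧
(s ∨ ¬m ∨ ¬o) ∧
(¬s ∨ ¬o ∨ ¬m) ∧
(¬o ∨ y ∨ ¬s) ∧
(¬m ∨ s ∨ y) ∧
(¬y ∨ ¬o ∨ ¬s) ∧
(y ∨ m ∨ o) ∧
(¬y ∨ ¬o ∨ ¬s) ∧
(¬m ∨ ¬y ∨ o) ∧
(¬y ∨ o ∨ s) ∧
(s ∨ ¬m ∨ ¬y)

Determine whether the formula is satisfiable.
No

No, the formula is not satisfiable.

No assignment of truth values to the variables can make all 16 clauses true simultaneously.

The formula is UNSAT (unsatisfiable).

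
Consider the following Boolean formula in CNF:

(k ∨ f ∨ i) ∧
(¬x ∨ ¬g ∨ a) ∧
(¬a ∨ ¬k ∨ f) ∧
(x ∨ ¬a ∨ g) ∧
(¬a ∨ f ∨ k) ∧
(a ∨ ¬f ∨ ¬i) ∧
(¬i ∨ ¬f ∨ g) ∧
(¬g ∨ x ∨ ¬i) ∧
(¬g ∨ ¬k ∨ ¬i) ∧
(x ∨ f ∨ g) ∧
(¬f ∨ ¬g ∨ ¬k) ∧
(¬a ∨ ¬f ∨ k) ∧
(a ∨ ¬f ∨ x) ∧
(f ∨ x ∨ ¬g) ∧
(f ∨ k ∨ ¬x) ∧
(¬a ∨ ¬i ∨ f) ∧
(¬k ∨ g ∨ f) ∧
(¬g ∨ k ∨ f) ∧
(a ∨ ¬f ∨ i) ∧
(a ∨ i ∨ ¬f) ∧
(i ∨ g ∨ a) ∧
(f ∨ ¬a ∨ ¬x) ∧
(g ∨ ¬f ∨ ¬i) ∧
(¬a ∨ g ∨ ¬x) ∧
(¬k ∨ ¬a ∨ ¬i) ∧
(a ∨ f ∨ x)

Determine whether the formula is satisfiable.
No

No, the formula is not satisfiable.

No assignment of truth values to the variables can make all 26 clauses true simultaneously.

The formula is UNSAT (unsatisfiable).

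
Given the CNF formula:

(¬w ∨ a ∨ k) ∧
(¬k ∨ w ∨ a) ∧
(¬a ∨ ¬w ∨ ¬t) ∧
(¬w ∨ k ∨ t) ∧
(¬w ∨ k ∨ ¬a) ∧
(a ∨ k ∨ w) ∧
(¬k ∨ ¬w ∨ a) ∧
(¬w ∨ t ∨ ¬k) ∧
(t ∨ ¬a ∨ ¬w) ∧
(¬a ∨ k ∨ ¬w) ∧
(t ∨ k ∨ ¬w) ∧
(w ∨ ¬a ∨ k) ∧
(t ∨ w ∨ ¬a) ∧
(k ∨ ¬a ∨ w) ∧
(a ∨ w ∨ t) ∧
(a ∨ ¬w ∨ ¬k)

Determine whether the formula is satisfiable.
Yes

Yes, the formula is satisfiable.

One satisfying assignment is: k=True, t=True, a=True, w=False

Verification: With this assignment, all 16 clauses evaluate to true.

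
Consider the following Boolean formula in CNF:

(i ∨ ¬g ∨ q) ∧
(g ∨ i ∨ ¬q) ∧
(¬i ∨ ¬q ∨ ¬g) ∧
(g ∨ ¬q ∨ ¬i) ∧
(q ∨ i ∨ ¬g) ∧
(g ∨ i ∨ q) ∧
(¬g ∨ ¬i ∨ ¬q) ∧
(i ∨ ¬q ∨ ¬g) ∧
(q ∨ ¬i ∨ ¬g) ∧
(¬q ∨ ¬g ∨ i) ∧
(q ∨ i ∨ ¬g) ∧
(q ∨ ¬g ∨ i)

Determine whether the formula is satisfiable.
Yes

Yes, the formula is satisfiable.

One satisfying assignment is: i=True, g=False, q=False

Verification: With this assignment, all 12 clauses evaluate to true.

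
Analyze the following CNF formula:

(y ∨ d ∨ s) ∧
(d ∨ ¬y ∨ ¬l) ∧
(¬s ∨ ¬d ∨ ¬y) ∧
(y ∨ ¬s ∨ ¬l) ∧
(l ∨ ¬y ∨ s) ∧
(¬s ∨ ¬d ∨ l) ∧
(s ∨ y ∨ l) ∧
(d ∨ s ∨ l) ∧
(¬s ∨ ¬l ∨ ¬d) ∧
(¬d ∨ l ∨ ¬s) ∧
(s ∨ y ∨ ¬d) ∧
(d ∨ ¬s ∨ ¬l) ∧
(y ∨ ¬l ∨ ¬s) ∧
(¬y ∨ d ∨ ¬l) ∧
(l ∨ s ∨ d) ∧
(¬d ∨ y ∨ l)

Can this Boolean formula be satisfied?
Yes

Yes, the formula is satisfiable.

One satisfying assignment is: l=False, y=False, s=True, d=False

Verification: With this assignment, all 16 clauses evaluate to true.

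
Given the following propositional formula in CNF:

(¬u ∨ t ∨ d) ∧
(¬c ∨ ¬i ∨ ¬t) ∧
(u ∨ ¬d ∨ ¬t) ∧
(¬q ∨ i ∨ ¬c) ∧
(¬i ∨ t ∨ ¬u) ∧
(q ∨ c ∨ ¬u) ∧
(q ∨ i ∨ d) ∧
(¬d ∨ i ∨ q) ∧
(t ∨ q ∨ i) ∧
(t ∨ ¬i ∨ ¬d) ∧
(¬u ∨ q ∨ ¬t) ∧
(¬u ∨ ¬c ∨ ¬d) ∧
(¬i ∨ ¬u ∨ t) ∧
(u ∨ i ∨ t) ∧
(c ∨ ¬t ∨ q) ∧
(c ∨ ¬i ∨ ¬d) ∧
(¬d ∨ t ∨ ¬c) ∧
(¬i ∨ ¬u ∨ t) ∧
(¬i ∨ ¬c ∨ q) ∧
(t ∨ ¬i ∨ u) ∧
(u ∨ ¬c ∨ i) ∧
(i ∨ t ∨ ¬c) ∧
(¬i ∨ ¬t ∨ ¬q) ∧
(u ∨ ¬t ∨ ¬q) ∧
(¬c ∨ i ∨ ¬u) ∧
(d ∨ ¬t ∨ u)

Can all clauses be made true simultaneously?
Yes

Yes, the formula is satisfiable.

One satisfying assignment is: t=True, i=False, q=True, c=False, u=True, d=False

Verification: With this assignment, all 26 clauses evaluate to true.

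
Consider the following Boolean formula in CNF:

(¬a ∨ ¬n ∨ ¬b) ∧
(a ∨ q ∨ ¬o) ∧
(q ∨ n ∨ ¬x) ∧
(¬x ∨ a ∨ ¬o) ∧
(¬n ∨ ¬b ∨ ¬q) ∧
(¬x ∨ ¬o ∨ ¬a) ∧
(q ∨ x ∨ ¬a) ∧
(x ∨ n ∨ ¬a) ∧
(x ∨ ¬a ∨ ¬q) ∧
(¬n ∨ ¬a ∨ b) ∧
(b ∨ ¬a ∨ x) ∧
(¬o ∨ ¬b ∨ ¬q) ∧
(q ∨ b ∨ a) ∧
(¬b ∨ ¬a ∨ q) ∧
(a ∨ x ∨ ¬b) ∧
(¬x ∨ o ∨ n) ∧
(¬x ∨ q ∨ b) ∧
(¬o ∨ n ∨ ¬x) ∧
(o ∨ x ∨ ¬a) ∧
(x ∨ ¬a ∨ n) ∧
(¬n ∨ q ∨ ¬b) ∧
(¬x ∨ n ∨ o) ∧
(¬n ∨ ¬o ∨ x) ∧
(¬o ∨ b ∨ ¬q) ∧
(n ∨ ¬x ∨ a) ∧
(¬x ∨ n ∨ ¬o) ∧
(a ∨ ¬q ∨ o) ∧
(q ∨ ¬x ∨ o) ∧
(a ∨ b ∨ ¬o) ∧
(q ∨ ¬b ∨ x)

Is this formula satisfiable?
No

No, the formula is not satisfiable.

No assignment of truth values to the variables can make all 30 clauses true simultaneously.

The formula is UNSAT (unsatisfiable).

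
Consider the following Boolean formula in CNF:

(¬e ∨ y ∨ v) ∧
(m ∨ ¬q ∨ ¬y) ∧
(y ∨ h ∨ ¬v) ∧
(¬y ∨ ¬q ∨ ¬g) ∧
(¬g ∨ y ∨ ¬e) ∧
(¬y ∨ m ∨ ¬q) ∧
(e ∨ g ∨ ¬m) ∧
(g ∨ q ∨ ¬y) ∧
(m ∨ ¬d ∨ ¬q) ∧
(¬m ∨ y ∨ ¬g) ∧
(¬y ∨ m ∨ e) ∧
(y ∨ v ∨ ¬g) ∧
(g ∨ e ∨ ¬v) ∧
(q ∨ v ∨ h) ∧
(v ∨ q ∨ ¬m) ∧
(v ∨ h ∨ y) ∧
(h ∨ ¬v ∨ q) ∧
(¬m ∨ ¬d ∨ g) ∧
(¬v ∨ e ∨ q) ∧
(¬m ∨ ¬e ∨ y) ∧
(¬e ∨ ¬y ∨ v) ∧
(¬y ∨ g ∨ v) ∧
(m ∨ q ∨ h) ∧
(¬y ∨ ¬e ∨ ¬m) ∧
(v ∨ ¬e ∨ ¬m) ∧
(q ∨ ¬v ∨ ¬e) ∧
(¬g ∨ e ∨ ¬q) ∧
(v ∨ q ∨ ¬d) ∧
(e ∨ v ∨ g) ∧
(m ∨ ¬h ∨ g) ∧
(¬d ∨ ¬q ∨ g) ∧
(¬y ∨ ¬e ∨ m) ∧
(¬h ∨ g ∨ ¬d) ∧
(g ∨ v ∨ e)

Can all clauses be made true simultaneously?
No

No, the formula is not satisfiable.

No assignment of truth values to the variables can make all 34 clauses true simultaneously.

The formula is UNSAT (unsatisfiable).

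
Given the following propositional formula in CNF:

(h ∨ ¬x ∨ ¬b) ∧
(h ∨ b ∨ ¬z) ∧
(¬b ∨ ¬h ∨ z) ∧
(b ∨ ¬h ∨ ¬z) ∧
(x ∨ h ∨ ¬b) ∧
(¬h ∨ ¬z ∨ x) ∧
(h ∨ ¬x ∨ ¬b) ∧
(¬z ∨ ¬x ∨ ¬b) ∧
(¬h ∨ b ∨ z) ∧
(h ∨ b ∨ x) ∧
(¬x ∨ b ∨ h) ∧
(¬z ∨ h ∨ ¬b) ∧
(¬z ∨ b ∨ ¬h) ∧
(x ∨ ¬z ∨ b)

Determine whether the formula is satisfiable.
No

No, the formula is not satisfiable.

No assignment of truth values to the variables can make all 14 clauses true simultaneously.

The formula is UNSAT (unsatisfiable).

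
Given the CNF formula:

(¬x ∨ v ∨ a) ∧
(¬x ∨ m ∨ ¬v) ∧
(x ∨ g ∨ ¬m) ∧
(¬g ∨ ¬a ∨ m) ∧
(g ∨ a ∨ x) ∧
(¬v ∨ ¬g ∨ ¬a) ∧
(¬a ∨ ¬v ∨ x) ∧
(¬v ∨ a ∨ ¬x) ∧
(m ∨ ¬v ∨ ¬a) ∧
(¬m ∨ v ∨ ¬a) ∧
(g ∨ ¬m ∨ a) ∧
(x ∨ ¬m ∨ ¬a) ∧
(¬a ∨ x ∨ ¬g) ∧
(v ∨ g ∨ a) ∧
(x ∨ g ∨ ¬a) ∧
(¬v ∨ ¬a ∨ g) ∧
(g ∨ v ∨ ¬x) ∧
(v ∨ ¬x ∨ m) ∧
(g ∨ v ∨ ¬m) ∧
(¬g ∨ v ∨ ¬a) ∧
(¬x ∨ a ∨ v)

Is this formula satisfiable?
Yes

Yes, the formula is satisfiable.

One satisfying assignment is: a=False, x=False, m=False, v=False, g=True

Verification: With this assignment, all 21 clauses evaluate to true.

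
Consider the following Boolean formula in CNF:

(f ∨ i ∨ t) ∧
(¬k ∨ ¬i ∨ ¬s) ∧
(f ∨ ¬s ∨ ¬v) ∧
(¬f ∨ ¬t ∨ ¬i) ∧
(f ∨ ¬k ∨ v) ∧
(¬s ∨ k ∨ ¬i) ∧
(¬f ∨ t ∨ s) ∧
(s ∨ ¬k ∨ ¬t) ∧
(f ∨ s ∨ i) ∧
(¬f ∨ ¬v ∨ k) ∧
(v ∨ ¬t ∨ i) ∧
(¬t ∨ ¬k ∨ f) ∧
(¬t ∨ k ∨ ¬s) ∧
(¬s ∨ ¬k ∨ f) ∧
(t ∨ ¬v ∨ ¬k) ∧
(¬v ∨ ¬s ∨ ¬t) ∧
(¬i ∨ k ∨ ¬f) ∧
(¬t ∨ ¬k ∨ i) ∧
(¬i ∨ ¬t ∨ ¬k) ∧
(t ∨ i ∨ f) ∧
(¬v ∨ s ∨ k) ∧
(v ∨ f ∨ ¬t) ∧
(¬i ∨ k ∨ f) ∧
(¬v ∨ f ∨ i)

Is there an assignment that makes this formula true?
Yes

Yes, the formula is satisfiable.

One satisfying assignment is: i=False, v=False, s=True, t=False, k=True, f=True

Verification: With this assignment, all 24 clauses evaluate to true.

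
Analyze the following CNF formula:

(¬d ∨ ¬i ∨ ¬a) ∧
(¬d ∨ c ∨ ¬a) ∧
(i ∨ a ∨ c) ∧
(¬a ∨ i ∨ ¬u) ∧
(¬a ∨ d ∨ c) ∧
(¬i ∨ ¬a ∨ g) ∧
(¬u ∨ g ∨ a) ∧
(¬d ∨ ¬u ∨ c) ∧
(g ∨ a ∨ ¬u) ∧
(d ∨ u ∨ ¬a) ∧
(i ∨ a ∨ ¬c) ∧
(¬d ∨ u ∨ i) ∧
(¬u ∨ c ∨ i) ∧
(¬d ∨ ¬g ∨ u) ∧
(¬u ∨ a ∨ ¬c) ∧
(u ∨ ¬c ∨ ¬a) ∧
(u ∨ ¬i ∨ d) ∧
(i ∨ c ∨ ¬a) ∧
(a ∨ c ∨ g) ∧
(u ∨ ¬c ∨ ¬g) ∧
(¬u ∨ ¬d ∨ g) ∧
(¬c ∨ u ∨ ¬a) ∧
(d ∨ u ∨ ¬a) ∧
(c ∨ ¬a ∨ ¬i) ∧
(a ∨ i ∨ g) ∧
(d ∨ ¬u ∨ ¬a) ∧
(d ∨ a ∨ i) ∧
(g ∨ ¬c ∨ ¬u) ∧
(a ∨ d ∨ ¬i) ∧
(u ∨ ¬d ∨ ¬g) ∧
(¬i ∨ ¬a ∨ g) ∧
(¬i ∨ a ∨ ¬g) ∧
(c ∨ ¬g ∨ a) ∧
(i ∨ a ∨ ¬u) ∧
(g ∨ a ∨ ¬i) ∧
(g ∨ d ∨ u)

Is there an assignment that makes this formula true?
No

No, the formula is not satisfiable.

No assignment of truth values to the variables can make all 36 clauses true simultaneously.

The formula is UNSAT (unsatisfiable).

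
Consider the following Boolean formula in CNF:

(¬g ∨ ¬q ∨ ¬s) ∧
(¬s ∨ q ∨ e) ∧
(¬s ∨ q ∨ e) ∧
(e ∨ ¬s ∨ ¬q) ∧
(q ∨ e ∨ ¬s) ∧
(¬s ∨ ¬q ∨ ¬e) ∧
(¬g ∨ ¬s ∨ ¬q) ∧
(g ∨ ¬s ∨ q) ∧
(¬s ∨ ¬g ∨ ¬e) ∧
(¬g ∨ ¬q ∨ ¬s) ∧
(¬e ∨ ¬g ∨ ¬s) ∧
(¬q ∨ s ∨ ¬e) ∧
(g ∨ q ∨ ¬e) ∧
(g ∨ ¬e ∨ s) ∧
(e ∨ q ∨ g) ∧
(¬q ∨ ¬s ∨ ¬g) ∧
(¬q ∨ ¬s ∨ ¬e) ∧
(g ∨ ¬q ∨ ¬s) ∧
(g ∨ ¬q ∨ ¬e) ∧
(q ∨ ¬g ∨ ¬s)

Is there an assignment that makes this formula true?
Yes

Yes, the formula is satisfiable.

One satisfying assignment is: s=False, g=True, e=False, q=False

Verification: With this assignment, all 20 clauses evaluate to true.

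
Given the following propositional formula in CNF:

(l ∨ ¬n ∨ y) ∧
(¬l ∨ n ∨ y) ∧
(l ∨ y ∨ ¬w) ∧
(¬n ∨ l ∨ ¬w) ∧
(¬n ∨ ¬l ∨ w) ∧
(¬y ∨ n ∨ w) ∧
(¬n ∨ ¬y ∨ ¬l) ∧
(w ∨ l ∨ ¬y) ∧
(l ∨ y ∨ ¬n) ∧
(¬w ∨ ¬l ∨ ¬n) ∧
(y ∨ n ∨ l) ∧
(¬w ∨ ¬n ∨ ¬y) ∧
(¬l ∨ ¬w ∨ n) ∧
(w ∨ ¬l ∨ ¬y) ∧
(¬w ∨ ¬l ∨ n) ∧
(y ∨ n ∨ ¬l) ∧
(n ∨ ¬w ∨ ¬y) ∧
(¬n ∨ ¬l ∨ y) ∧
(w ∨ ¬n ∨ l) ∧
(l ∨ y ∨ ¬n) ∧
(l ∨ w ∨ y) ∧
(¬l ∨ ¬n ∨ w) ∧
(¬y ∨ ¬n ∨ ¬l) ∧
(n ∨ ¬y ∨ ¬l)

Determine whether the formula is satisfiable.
No

No, the formula is not satisfiable.

No assignment of truth values to the variables can make all 24 clauses true simultaneously.

The formula is UNSAT (unsatisfiable).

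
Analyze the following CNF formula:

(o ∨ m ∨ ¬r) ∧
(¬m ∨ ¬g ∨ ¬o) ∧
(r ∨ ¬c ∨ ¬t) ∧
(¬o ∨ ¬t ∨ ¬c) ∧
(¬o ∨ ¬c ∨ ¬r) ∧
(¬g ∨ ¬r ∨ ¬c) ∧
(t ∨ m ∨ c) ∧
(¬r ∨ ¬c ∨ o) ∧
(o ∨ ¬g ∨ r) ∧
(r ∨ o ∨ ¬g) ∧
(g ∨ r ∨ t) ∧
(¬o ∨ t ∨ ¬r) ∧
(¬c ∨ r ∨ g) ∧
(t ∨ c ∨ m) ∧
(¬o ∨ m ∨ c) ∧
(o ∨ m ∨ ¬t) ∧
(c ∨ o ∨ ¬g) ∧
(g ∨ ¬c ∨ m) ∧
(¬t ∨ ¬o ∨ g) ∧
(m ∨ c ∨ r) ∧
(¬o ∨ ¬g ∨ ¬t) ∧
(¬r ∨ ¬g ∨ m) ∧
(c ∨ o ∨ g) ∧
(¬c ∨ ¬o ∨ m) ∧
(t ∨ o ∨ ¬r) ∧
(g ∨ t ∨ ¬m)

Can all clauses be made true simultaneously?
No

No, the formula is not satisfiable.

No assignment of truth values to the variables can make all 26 clauses true simultaneously.

The formula is UNSAT (unsatisfiable).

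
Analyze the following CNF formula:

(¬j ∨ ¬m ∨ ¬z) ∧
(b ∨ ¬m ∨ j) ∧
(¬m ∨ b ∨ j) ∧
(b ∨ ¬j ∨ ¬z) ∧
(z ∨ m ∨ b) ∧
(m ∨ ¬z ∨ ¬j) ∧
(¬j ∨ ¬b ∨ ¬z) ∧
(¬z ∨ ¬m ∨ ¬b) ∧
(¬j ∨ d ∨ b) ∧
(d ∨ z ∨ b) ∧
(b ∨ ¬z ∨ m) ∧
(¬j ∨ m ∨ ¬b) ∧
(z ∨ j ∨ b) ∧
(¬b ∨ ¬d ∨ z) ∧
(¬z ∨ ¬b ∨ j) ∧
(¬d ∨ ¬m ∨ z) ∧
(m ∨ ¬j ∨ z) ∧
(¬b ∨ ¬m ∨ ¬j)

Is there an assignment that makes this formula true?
Yes

Yes, the formula is satisfiable.

One satisfying assignment is: d=False, m=False, b=True, j=False, z=False

Verification: With this assignment, all 18 clauses evaluate to true.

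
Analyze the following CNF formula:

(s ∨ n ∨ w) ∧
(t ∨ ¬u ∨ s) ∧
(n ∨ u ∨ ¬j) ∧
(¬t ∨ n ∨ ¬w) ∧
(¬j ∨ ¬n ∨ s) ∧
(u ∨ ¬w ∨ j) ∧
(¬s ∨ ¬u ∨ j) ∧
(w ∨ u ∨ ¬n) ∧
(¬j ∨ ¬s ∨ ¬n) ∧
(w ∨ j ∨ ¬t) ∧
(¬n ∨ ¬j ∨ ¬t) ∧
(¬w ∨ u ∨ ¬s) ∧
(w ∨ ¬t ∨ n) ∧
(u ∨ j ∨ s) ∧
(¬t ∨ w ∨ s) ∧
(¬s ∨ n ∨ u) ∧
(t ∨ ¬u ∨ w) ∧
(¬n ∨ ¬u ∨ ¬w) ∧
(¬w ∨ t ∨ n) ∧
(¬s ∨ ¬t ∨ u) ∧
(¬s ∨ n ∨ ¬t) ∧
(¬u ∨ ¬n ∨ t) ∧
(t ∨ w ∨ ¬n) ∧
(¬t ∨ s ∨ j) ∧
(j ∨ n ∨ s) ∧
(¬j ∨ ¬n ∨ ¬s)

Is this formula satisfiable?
No

No, the formula is not satisfiable.

No assignment of truth values to the variables can make all 26 clauses true simultaneously.

The formula is UNSAT (unsatisfiable).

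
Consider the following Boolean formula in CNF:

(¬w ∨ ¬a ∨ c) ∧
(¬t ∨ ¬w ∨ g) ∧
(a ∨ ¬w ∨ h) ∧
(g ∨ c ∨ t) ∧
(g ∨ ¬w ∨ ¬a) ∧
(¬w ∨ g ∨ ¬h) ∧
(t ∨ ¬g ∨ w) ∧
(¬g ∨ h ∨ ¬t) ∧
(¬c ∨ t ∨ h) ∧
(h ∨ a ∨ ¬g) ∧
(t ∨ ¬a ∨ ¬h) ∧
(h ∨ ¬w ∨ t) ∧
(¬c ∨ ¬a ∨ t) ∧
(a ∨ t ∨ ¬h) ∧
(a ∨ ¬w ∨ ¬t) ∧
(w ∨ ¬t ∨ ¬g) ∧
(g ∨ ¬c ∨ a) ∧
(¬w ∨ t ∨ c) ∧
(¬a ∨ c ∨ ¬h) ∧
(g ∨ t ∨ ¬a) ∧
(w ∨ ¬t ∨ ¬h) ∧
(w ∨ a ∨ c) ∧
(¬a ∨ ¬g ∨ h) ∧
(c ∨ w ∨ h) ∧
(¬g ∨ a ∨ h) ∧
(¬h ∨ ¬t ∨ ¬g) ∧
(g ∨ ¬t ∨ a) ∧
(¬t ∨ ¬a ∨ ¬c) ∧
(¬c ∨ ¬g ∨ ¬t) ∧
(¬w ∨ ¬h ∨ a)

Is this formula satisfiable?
No

No, the formula is not satisfiable.

No assignment of truth values to the variables can make all 30 clauses true simultaneously.

The formula is UNSAT (unsatisfiable).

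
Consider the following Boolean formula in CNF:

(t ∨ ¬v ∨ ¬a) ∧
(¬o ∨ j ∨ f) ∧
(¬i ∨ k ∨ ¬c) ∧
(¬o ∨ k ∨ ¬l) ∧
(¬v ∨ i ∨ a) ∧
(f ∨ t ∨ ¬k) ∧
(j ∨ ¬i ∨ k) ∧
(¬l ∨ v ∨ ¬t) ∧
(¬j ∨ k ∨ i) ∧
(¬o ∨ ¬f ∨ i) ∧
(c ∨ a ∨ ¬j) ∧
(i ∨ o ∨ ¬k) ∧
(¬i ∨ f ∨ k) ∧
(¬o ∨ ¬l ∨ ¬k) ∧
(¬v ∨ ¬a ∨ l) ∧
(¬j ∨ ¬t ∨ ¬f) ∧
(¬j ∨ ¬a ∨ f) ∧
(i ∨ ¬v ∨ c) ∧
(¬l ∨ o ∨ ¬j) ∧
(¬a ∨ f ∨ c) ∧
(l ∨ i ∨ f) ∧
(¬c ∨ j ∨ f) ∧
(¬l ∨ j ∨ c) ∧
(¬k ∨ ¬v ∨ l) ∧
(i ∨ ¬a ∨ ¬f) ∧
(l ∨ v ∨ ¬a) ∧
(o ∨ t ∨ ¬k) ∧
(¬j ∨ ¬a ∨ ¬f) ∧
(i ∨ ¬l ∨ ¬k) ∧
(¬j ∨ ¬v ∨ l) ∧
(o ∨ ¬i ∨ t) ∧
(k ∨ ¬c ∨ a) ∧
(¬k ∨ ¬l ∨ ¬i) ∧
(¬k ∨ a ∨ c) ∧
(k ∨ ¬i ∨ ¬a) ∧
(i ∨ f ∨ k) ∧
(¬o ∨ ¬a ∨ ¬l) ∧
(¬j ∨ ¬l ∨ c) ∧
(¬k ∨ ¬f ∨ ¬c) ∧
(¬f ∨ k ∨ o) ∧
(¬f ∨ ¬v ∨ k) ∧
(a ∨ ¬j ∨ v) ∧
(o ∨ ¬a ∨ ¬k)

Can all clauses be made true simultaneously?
No

No, the formula is not satisfiable.

No assignment of truth values to the variables can make all 43 clauses true simultaneously.

The formula is UNSAT (unsatisfiable).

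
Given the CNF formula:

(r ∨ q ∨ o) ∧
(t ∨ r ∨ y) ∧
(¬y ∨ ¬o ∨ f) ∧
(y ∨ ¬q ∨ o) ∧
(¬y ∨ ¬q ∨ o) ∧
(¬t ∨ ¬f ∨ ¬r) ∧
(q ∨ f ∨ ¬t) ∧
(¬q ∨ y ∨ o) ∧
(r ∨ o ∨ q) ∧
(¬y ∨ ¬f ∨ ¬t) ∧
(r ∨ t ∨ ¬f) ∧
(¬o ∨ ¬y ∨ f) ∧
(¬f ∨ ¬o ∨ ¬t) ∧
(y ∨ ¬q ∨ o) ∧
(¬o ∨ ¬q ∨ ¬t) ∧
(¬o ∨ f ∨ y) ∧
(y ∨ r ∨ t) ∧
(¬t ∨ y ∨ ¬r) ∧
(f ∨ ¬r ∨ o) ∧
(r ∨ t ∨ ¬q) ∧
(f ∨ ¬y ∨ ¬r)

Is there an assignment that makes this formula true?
Yes

Yes, the formula is satisfiable.

One satisfying assignment is: f=True, r=True, t=False, q=True, o=True, y=False

Verification: With this assignment, all 21 clauses evaluate to true.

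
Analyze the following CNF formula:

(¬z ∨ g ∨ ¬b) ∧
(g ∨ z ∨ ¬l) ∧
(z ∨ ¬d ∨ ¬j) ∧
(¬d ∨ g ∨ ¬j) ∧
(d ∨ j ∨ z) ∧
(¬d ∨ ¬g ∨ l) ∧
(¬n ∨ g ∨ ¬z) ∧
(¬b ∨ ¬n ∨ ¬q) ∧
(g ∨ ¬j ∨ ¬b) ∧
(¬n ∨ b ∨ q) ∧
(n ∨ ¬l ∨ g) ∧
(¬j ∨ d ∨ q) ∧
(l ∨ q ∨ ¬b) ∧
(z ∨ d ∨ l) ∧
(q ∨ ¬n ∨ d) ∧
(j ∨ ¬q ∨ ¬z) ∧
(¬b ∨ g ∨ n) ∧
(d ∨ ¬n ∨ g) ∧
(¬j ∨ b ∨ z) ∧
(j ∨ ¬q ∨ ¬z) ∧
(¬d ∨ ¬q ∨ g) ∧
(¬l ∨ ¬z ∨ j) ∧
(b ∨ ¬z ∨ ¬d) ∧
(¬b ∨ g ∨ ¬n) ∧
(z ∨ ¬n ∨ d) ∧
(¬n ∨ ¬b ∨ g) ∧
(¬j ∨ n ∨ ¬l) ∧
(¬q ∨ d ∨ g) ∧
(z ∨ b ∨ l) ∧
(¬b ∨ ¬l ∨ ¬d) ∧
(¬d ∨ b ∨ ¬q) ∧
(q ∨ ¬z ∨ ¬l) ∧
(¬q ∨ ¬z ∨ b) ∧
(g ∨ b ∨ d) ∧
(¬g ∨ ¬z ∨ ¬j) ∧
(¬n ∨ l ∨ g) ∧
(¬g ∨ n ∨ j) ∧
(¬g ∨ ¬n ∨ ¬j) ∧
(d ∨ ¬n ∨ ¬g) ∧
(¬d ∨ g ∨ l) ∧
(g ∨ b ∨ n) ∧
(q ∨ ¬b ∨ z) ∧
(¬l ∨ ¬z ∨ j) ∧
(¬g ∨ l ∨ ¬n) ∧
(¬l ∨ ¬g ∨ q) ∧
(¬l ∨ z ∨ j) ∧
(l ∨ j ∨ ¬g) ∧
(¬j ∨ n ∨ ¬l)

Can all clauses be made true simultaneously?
No

No, the formula is not satisfiable.

No assignment of truth values to the variables can make all 48 clauses true simultaneously.

The formula is UNSAT (unsatisfiable).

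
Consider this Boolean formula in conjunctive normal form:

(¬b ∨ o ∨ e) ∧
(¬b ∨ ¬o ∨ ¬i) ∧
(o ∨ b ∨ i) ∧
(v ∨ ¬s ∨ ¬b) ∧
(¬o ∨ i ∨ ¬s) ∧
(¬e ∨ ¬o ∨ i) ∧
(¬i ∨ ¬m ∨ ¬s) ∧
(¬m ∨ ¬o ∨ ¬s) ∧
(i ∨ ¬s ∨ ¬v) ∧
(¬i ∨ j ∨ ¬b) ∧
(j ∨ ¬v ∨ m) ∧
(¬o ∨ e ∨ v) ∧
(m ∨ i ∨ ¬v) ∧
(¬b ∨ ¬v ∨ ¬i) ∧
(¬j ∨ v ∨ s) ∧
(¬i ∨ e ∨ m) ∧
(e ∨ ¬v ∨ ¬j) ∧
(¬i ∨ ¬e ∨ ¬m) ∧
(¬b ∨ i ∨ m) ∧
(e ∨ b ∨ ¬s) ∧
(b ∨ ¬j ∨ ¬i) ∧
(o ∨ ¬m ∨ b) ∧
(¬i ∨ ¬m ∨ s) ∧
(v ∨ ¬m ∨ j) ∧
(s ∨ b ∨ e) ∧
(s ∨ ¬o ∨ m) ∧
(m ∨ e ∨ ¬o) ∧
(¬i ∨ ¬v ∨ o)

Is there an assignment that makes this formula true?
Yes

Yes, the formula is satisfiable.

One satisfying assignment is: m=False, v=False, o=False, b=False, j=False, e=True, s=False, i=True

Verification: With this assignment, all 28 clauses evaluate to true.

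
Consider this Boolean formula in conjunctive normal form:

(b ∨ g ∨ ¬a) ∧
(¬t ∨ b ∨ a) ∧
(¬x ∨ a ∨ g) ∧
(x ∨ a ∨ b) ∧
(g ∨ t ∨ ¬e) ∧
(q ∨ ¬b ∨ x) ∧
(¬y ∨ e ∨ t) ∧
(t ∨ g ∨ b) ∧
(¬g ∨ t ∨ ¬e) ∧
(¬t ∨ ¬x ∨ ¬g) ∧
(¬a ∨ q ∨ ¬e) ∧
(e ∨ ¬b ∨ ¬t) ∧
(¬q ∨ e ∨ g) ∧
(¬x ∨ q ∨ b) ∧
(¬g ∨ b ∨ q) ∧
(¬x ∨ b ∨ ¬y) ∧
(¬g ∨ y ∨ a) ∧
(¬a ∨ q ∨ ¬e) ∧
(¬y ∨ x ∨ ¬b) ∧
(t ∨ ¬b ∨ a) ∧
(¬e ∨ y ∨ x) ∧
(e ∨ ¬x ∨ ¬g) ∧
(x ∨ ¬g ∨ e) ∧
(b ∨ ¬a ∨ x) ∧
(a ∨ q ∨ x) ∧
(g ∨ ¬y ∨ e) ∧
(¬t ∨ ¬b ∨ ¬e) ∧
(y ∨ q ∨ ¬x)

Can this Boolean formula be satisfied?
No

No, the formula is not satisfiable.

No assignment of truth values to the variables can make all 28 clauses true simultaneously.

The formula is UNSAT (unsatisfiable).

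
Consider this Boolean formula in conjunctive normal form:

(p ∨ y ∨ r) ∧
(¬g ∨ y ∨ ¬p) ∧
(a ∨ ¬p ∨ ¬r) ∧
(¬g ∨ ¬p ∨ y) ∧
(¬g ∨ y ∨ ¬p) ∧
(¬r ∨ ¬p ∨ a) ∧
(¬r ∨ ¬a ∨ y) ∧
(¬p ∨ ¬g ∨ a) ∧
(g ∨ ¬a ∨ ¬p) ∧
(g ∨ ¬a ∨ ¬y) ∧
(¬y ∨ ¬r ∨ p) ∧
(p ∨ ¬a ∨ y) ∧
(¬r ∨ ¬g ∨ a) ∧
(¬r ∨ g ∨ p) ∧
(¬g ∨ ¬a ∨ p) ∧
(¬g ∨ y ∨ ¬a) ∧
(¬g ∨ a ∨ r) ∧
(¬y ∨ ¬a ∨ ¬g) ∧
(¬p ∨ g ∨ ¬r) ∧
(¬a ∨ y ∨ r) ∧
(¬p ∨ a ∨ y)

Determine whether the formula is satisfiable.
Yes

Yes, the formula is satisfiable.

One satisfying assignment is: r=False, p=False, g=False, y=True, a=False

Verification: With this assignment, all 21 clauses evaluate to true.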